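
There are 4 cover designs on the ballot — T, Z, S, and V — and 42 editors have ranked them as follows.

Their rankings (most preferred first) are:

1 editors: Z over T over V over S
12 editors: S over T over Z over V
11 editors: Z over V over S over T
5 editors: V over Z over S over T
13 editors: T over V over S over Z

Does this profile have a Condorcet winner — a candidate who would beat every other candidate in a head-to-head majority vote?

Head-to-head results (42 voters total):
T vs Z: T wins 25–17.
T vs S: S wins 28–14.
T vs V: T wins 26–16.
Z vs S: S wins 25–17.
Z vs V: Z wins 24–18.
S vs V: V wins 30–12.
No candidate beats all others: T beats V beats S beats T, a majority cycle.

No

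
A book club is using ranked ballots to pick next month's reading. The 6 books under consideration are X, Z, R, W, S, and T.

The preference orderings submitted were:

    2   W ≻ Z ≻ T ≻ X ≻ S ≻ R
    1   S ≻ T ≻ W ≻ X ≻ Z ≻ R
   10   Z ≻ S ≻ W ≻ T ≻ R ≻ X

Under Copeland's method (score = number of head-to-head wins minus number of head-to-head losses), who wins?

Z

Pairwise results:
  X vs Z: Z wins 12–1.
  X vs R: R wins 10–3.
  X vs W: W wins 13–0.
  X vs S: S wins 11–2.
  X vs T: T wins 13–0.
  Z vs R: Z wins 13–0.
  Z vs W: Z wins 10–3.
  Z vs S: Z wins 12–1.
  Z vs T: Z wins 12–1.
  R vs W: W wins 13–0.
  R vs S: S wins 13–0.
  R vs T: T wins 13–0.
  W vs S: S wins 11–2.
  W vs T: W wins 12–1.
  S vs T: S wins 11–2.
Copeland scores (wins − losses):
  X: 0 − 5 = -5
  Z: 5 − 0 = 5
  R: 1 − 4 = -3
  W: 3 − 2 = 1
  S: 4 − 1 = 3
  T: 2 − 3 = -1
Z has the best Copeland score.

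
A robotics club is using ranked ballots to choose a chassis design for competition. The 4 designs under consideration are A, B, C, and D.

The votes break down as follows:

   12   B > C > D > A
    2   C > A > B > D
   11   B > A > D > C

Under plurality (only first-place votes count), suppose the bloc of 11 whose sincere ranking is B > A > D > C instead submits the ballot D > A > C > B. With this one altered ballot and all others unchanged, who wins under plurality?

First-place totals with the altered ballot: A 0, B 12, C 2, D 11.
The winner is unchanged: still B.

B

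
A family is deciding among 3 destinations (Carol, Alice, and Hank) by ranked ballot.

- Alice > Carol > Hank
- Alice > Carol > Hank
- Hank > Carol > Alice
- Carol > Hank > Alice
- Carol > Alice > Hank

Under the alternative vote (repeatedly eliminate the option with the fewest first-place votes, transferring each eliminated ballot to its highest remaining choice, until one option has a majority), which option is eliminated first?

Round 1: Carol 2, Alice 2, Hank 1. Hank has the fewest and is eliminated.
Round 2: Carol 3, Alice 2. Carol has a majority.

Hank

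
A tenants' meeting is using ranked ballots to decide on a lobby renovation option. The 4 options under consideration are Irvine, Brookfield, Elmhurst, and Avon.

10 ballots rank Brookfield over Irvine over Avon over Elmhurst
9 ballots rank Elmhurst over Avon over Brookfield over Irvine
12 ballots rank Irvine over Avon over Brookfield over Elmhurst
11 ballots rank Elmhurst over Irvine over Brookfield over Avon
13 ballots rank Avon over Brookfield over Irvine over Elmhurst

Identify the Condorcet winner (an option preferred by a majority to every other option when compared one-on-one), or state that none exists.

Head-to-head results (55 voters total):
Irvine vs Brookfield: Brookfield wins 32–23.
Irvine vs Elmhurst: Irvine wins 35–20.
Irvine vs Avon: Irvine wins 33–22.
Brookfield vs Elmhurst: Brookfield wins 35–20.
Brookfield vs Avon: Avon wins 34–21.
Elmhurst vs Avon: Avon wins 35–20.
No candidate beats all others: Irvine beats Avon beats Brookfield beats Irvine, a majority cycle.

None — there is no Condorcet winner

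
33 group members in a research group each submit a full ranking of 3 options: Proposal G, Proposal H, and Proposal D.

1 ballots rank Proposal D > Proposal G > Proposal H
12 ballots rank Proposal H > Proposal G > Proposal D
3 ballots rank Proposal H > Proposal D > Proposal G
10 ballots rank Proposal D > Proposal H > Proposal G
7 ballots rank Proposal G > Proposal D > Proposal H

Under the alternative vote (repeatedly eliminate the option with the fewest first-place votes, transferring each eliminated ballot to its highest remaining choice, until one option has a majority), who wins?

Round 1: Proposal H 15, Proposal D 11, Proposal G 7. Proposal G has the fewest and is eliminated.
Round 2: Proposal D 18, Proposal H 15. Proposal D has a majority.

Proposal D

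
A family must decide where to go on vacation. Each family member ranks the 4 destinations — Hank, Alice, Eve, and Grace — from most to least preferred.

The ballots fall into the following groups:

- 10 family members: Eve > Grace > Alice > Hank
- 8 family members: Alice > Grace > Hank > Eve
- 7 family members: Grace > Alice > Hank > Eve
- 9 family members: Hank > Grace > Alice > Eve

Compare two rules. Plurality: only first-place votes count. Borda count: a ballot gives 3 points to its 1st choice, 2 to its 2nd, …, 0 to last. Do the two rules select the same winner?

No

Plurality first-place counts: Hank 9, Alice 8, Eve 10, Grace 7 → Eve.
Borda totals: Hank 42, Alice 57, Eve 30, Grace 75 → Grace.
The two rules disagree: plurality picks Eve, Borda picks Grace.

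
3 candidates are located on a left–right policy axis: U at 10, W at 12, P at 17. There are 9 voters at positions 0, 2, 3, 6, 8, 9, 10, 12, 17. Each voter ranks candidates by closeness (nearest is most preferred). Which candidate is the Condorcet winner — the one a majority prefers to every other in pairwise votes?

U

With single-peaked preferences on a line, the Condorcet winner is the candidate closest to the median voter.
The median voter (position 8) is closest to U at 10.
Check: U vs W — voters closer to U: 7 of 9.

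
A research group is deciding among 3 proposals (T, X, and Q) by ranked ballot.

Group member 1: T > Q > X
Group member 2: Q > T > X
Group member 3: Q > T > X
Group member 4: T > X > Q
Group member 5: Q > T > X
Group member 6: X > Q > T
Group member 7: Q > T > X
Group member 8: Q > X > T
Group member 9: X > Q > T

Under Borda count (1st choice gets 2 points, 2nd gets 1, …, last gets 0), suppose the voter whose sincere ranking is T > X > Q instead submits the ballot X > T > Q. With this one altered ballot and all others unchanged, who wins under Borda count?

Q

Borda totals with the altered ballot: T 7, X 7, Q 13.
The winner is unchanged: still Q.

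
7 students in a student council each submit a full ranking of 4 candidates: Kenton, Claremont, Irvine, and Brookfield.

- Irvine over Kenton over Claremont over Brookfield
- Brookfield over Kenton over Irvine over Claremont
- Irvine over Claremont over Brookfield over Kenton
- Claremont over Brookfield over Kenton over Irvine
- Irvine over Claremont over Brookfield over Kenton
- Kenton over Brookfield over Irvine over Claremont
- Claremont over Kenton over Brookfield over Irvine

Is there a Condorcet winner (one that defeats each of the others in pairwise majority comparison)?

Head-to-head results (7 voters total):
Kenton vs Claremont: Claremont wins 4–3.
Kenton vs Irvine: Kenton wins 4–3.
Kenton vs Brookfield: Brookfield wins 4–3.
Claremont vs Irvine: Irvine wins 5–2.
Claremont vs Brookfield: Claremont wins 5–2.
Irvine vs Brookfield: Brookfield wins 4–3.
No candidate beats all others: Kenton beats Irvine beats Claremont beats Kenton, a majority cycle.

No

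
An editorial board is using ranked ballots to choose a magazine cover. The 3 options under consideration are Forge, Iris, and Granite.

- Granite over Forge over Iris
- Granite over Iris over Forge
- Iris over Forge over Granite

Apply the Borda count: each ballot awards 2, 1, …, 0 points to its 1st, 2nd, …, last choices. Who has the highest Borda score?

Borda scores:
  Forge: 1 + 0 + 1 = 2
  Iris: 0 + 1 + 2 = 3
  Granite: 2 + 2 + 0 = 4
Granite has the highest total.

Granite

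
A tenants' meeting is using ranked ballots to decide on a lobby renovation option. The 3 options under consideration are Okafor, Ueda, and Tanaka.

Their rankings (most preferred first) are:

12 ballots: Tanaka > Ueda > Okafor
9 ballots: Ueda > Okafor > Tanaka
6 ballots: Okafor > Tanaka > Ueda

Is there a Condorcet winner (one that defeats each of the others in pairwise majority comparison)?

No

Head-to-head results (27 voters total):
Okafor vs Ueda: Ueda wins 21–6.
Okafor vs Tanaka: Okafor wins 15–12.
Ueda vs Tanaka: Tanaka wins 18–9.
No candidate beats all others: Okafor beats Tanaka beats Ueda beats Okafor, a majority cycle.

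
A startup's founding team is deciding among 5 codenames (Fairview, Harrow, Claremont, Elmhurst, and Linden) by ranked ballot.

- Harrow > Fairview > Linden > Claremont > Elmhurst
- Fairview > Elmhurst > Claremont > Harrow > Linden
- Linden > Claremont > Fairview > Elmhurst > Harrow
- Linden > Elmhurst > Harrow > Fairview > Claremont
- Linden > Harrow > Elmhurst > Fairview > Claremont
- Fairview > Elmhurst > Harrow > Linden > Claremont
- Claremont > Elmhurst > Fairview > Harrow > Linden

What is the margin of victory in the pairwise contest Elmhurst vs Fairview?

Ballots ranking Elmhurst above Fairview: 3.
Ballots ranking Fairview above Elmhurst: 4.
Fairview wins 4–3, a margin of 1.

1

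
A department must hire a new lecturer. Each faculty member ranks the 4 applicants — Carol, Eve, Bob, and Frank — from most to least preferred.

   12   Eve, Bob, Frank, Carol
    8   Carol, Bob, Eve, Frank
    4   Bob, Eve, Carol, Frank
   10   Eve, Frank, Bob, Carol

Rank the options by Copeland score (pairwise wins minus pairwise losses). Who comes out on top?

Eve

Pairwise results:
  Carol vs Eve: Eve wins 26–8.
  Carol vs Bob: Bob wins 26–8.
  Carol vs Frank: Frank wins 22–12.
  Eve vs Bob: Eve wins 22–12.
  Eve vs Frank: Eve wins 34–0.
  Bob vs Frank: Bob wins 24–10.
Copeland scores (wins − losses):
  Carol: 0 − 3 = -3
  Eve: 3 − 0 = 3
  Bob: 2 − 1 = 1
  Frank: 1 − 2 = -1
Eve has the best Copeland score.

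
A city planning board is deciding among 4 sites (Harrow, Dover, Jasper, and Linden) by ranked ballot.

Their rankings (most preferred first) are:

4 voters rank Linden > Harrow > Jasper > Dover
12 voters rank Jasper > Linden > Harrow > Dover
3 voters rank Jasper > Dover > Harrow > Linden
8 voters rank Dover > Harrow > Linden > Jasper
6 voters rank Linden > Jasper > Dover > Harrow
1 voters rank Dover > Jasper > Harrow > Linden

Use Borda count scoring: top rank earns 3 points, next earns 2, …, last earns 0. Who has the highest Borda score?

Jasper

Borda scores:
  Harrow: 4·2 + 12·1 + 3·1 + 8·2 + 6·0 + 1 = 40
  Dover: 4·0 + 12·0 + 3·2 + 8·3 + 6·1 + 3 = 39
  Jasper: 4·1 + 12·3 + 3·3 + 8·0 + 6·2 + 2 = 63
  Linden: 4·3 + 12·2 + 3·0 + 8·1 + 6·3 + 0 = 62
Jasper has the highest total.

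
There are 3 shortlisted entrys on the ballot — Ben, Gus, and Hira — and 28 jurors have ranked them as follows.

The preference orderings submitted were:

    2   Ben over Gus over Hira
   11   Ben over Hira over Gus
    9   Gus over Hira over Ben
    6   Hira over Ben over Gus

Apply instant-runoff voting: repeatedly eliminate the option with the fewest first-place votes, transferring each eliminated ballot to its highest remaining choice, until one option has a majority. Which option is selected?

Round 1: Ben 13, Gus 9, Hira 6. Hira has the fewest and is eliminated.
Round 2: Ben 19, Gus 9. Ben has a majority.

Ben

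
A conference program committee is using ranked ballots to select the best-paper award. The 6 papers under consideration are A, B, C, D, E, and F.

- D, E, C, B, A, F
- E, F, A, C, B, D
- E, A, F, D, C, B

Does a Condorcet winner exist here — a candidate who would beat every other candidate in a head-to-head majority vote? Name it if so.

E

Head-to-head results (3 voters total):
A vs B: A wins 2–1.
A vs C: A wins 2–1.
A vs D: A wins 2–1.
A vs E: E wins 3–0.
A vs F: A wins 2–1.
B vs C: C wins 3–0.
B vs D: D wins 2–1.
B vs E: E wins 3–0.
B vs F: F wins 2–1.
C vs D: D wins 2–1.
C vs E: E wins 3–0.
C vs F: F wins 2–1.
D vs E: E wins 2–1.
D vs F: F wins 2–1.
E vs F: E wins 3–0.
E beats each rival — A (3–0), B (3–0), C (3–0), D (2–1), F (3–0) — so E is the Condorcet winner.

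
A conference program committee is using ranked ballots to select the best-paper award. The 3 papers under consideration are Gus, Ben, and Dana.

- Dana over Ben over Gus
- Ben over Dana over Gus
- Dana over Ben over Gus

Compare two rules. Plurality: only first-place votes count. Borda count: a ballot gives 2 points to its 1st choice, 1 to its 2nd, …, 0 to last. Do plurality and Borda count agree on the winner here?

Yes

Plurality first-place counts: Gus 0, Ben 1, Dana 2 → Dana.
Borda totals: Gus 0, Ben 4, Dana 5 → Dana.
The two rules agree on Dana.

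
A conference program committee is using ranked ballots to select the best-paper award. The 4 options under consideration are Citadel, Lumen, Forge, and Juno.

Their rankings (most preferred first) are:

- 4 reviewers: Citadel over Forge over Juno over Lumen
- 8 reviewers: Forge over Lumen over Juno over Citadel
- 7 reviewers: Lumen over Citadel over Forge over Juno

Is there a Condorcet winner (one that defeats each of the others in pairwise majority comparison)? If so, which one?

Head-to-head results (19 voters total):
Citadel vs Lumen: Lumen wins 15–4.
Citadel vs Forge: Citadel wins 11–8.
Citadel vs Juno: Citadel wins 11–8.
Lumen vs Forge: Forge wins 12–7.
Lumen vs Juno: Lumen wins 15–4.
Forge vs Juno: Forge wins 19–0.
No candidate beats all others: Citadel beats Forge beats Lumen beats Citadel, a majority cycle.

There is no Condorcet winner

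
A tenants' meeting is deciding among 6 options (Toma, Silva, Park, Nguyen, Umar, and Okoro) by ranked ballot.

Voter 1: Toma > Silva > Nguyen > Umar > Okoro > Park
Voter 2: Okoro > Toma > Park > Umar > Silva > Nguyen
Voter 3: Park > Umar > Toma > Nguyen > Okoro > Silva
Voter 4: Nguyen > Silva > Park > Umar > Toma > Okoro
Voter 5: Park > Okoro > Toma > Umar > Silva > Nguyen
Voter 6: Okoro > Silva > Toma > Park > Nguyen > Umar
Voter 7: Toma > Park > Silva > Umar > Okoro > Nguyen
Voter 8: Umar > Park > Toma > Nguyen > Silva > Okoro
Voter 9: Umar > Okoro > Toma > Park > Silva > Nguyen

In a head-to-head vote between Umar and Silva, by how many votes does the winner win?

Ballots ranking Umar above Silva: 5.
Ballots ranking Silva above Umar: 4.
Umar wins 5–4, a margin of 1.

1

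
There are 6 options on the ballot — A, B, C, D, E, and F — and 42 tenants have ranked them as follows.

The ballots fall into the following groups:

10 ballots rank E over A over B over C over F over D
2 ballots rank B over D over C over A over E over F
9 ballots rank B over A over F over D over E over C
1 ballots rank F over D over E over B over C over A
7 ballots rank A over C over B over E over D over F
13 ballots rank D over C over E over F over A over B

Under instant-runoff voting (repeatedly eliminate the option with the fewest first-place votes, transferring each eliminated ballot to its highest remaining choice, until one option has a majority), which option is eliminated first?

C

Round 1: D 13, B 11, E 10, A 7, F 1, C 0. C has the fewest and is eliminated.
Round 2: D 13, B 11, E 10, A 7, F 1. F has the fewest and is eliminated.
Round 3: D 14, B 11, E 10, A 7. A has the fewest and is eliminated.
Round 4: B 18, D 14, E 10. E has the fewest and is eliminated.
Round 5: B 28, D 14. B has a majority.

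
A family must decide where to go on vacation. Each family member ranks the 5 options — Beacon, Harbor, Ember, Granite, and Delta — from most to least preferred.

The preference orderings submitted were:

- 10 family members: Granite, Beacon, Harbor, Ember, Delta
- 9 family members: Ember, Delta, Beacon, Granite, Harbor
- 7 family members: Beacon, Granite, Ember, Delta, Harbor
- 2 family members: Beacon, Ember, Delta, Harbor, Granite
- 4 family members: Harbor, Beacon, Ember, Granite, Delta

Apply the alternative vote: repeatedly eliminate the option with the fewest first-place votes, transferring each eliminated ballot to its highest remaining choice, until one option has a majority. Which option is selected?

Round 1: Granite 10, Beacon 9, Ember 9, Harbor 4, Delta 0. Delta has the fewest and is eliminated.
Round 2: Granite 10, Beacon 9, Ember 9, Harbor 4. Harbor has the fewest and is eliminated.
Round 3: Beacon 13, Granite 10, Ember 9. Ember has the fewest and is eliminated.
Round 4: Beacon 22, Granite 10. Beacon has a majority.

Beacon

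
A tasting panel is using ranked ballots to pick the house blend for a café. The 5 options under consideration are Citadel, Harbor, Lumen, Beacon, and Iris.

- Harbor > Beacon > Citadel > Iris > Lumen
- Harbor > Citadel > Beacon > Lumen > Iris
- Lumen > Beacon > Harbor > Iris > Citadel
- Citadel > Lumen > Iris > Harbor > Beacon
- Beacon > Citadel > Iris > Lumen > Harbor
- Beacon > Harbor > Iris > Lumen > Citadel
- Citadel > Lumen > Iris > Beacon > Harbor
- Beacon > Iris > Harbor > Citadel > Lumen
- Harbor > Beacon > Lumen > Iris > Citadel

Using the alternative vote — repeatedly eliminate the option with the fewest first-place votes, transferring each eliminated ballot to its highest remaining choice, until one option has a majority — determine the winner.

Beacon

Round 1: Harbor 3, Beacon 3, Citadel 2, Lumen 1, Iris 0. Iris has the fewest and is eliminated.
Round 2: Harbor 3, Beacon 3, Citadel 2, Lumen 1. Lumen has the fewest and is eliminated.
Round 3: Beacon 4, Harbor 3, Citadel 2. Citadel has the fewest and is eliminated.
Round 4: Beacon 5, Harbor 4. Beacon has a majority.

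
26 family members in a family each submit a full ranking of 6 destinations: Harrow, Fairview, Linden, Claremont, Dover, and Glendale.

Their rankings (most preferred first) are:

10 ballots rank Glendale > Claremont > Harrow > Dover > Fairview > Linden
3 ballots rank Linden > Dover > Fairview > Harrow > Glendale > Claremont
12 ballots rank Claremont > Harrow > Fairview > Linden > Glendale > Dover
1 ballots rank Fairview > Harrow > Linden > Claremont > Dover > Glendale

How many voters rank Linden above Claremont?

4

Ballots ranking Linden above Claremont: 3+1 = 4.
Ballots ranking Claremont above Linden: 10+12 = 22.
So 4 of 26 voters prefer Linden to Claremont.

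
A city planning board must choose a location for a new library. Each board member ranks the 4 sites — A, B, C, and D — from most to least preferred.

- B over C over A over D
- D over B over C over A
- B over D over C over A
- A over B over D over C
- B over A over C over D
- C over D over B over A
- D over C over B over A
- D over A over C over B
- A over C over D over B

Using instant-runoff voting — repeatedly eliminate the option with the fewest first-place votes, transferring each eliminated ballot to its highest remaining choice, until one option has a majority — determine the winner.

D

Round 1: B 3, D 3, A 2, C 1. C has the fewest and is eliminated.
Round 2: D 4, B 3, A 2. A has the fewest and is eliminated.
Round 3: D 5, B 4. D has a majority.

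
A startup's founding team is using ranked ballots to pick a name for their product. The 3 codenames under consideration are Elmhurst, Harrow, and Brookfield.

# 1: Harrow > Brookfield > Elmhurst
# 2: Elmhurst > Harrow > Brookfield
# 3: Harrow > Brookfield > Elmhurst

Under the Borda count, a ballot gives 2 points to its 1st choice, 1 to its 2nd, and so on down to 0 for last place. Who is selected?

Harrow

Borda scores:
  Elmhurst: 0 + 2 + 0 = 2
  Harrow: 2 + 1 + 2 = 5
  Brookfield: 1 + 0 + 1 = 2
Harrow has the highest total.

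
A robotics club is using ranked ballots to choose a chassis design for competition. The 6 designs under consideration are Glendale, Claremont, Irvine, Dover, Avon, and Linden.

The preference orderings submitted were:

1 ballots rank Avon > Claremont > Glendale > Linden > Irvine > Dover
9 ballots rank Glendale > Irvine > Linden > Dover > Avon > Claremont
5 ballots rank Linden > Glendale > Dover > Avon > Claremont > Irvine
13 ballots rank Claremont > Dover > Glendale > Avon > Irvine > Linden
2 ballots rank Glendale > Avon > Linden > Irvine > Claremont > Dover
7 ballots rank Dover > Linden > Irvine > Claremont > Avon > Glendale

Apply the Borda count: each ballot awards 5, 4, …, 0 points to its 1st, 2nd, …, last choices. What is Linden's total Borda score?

88

Borda scores:
  Glendale: 3 + 9·5 + 5·4 + 13·3 + 2·5 + 7·0 = 117
  Claremont: 4 + 9·0 + 5·1 + 13·5 + 2·1 + 7·2 = 90
  Irvine: 1 + 9·4 + 5·0 + 13·1 + 2·2 + 7·3 = 75
  Dover: 0 + 9·2 + 5·3 + 13·4 + 2·0 + 7·5 = 120
  Avon: 5 + 9·1 + 5·2 + 13·2 + 2·4 + 7·1 = 65
  Linden: 2 + 9·3 + 5·5 + 13·0 + 2·3 + 7·4 = 88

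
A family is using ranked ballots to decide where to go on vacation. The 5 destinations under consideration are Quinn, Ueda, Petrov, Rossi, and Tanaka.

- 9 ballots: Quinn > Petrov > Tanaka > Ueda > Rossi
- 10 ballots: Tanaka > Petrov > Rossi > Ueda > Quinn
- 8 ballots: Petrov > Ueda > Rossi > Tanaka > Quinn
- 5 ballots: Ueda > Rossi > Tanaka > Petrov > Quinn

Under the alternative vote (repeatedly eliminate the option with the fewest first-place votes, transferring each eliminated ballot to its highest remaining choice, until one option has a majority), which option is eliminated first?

Round 1: Tanaka 10, Quinn 9, Petrov 8, Ueda 5, Rossi 0. Rossi has the fewest and is eliminated.
Round 2: Tanaka 10, Quinn 9, Petrov 8, Ueda 5. Ueda has the fewest and is eliminated.
Round 3: Tanaka 15, Quinn 9, Petrov 8. Petrov has the fewest and is eliminated.
Round 4: Tanaka 23, Quinn 9. Tanaka has a majority.

Rossi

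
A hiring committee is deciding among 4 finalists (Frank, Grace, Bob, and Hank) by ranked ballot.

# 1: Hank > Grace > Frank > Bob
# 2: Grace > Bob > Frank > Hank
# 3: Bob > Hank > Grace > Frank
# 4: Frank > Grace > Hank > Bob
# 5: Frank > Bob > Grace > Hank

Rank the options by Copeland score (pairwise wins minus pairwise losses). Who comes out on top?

Grace

Pairwise results:
  Frank vs Grace: Grace wins 3–2.
  Frank vs Bob: Frank wins 3–2.
  Frank vs Hank: Frank wins 3–2.
  Grace vs Bob: Grace wins 3–2.
  Grace vs Hank: Grace wins 3–2.
  Bob vs Hank: Bob wins 3–2.
Copeland scores (wins − losses):
  Frank: 2 − 1 = 1
  Grace: 3 − 0 = 3
  Bob: 1 − 2 = -1
  Hank: 0 − 3 = -3
Grace has the best Copeland score.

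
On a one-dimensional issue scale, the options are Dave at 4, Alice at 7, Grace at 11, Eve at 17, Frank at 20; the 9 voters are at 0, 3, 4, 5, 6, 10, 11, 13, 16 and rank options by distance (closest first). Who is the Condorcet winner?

With single-peaked preferences on a line, the Condorcet winner is the candidate closest to the median voter.
The median voter (position 6) is closest to Alice at 7.
Check: Alice vs Eve — voters closer to Alice: 7 of 9.

Alice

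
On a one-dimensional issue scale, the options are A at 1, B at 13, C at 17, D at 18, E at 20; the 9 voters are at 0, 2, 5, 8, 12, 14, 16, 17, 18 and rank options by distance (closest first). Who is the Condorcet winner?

B

With single-peaked preferences on a line, the Condorcet winner is the candidate closest to the median voter.
The median voter (position 12) is closest to B at 13.
Check: B vs C — voters closer to B: 6 of 9.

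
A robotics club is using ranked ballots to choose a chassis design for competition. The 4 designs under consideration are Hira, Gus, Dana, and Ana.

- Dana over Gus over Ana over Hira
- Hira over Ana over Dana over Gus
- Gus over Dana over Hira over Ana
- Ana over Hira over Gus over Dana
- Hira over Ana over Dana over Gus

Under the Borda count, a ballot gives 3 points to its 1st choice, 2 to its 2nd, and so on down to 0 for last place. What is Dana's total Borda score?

Borda scores:
  Hira: 0 + 3 + 1 + 2 + 3 = 9
  Gus: 2 + 0 + 3 + 1 + 0 = 6
  Dana: 3 + 1 + 2 + 0 + 1 = 7
  Ana: 1 + 2 + 0 + 3 + 2 = 8

7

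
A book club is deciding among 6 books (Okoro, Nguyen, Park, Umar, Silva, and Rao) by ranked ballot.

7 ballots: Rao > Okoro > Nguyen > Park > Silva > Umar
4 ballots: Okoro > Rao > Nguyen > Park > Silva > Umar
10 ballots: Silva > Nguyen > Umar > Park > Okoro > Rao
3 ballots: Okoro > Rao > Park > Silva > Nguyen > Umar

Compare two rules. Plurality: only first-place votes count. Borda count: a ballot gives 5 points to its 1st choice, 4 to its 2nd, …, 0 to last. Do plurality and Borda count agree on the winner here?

Plurality first-place counts: Okoro 7, Nguyen 0, Park 0, Umar 0, Silva 10, Rao 7 → Silva.
Borda totals: Okoro 73, Nguyen 76, Park 51, Umar 30, Silva 67, Rao 63 → Nguyen.
The two rules disagree: plurality picks Silva, Borda picks Nguyen.

No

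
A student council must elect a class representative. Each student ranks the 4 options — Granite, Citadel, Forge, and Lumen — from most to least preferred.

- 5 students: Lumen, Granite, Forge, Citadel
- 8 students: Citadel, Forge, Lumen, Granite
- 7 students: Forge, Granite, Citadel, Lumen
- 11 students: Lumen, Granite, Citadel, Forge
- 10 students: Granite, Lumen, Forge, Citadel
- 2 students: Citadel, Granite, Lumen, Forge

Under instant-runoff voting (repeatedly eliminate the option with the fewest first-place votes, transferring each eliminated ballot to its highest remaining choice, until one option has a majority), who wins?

Round 1: Lumen 16, Granite 10, Citadel 10, Forge 7. Forge has the fewest and is eliminated.
Round 2: Granite 17, Lumen 16, Citadel 10. Citadel has the fewest and is eliminated.
Round 3: Lumen 24, Granite 19. Lumen has a majority.

Lumen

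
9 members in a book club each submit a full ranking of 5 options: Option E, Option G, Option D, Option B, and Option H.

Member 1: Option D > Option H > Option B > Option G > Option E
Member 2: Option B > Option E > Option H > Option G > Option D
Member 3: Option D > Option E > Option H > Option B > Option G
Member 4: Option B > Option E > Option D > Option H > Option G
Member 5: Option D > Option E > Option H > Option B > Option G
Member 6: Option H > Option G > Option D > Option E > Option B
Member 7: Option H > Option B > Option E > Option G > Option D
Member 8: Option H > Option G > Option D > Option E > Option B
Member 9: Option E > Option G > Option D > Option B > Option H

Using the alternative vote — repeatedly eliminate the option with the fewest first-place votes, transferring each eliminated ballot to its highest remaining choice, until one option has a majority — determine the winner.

Option D

Round 1: Option D 3, Option H 3, Option B 2, Option E 1, Option G 0. Option G has the fewest and is eliminated.
Round 2: Option D 3, Option H 3, Option B 2, Option E 1. Option E has the fewest and is eliminated.
Round 3: Option D 4, Option H 3, Option B 2. Option B has the fewest and is eliminated.
Round 4: Option D 5, Option H 4. Option D has a majority.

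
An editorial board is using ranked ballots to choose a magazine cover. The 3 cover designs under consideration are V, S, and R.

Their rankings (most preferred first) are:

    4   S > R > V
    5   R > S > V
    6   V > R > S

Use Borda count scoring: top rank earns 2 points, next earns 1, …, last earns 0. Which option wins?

Borda scores:
  V: 4·0 + 5·0 + 6·2 = 12
  S: 4·2 + 5·1 + 6·0 = 13
  R: 4·1 + 5·2 + 6·1 = 20
R has the highest total.

R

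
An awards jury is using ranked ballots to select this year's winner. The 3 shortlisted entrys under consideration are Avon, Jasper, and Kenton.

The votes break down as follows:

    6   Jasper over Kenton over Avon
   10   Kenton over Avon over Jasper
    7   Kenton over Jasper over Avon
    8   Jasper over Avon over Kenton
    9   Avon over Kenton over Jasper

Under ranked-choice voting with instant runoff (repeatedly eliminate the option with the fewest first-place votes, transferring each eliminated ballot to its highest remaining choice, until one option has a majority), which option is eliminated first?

Avon

Round 1: Kenton 17, Jasper 14, Avon 9. Avon has the fewest and is eliminated.
Round 2: Kenton 26, Jasper 14. Kenton has a majority.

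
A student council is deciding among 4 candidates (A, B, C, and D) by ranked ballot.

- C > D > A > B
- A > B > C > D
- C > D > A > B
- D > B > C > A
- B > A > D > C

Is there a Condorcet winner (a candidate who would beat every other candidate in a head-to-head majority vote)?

No

Head-to-head results (5 voters total):
A vs B: A wins 3–2.
A vs C: C wins 3–2.
A vs D: D wins 3–2.
B vs C: B wins 3–2.
B vs D: D wins 3–2.
C vs D: C wins 3–2.
No candidate beats all others: A beats B beats C beats A, a majority cycle.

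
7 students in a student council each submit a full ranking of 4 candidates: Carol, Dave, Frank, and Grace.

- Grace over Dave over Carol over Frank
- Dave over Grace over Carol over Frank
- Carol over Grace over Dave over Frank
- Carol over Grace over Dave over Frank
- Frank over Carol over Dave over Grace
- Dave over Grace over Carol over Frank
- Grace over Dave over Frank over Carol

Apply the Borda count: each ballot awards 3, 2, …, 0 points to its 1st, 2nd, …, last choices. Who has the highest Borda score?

Grace

Borda scores:
  Carol: 1 + 1 + 3 + 3 + 2 + 1 + 0 = 11
  Dave: 2 + 3 + 1 + 1 + 1 + 3 + 2 = 13
  Frank: 0 + 0 + 0 + 0 + 3 + 0 + 1 = 4
  Grace: 3 + 2 + 2 + 2 + 0 + 2 + 3 = 14
Grace has the highest total.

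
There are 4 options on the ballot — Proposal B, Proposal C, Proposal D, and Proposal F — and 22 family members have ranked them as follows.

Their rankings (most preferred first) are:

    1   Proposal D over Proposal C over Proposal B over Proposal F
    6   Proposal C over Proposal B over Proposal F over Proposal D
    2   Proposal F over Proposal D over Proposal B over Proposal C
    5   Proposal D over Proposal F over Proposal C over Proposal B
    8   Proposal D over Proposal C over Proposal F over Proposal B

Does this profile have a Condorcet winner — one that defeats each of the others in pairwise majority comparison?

Yes

Head-to-head results (22 voters total):
Proposal B vs Proposal C: Proposal C wins 20–2.
Proposal B vs Proposal D: Proposal D wins 16–6.
Proposal B vs Proposal F: Proposal F wins 15–7.
Proposal C vs Proposal D: Proposal D wins 16–6.
Proposal C vs Proposal F: Proposal C wins 15–7.
Proposal D vs Proposal F: Proposal D wins 14–8.
Proposal D beats each rival — Proposal B (16–6), Proposal C (16–6), Proposal F (14–8) — so Proposal D is the Condorcet winner.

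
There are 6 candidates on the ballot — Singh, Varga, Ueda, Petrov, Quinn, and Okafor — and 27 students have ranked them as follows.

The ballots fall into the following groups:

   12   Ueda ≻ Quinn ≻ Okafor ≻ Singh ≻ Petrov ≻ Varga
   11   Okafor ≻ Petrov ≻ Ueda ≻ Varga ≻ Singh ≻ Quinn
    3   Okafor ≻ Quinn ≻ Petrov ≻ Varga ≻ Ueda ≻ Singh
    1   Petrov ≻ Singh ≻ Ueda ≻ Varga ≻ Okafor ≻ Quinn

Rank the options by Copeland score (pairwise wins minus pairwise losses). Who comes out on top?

Okafor

Pairwise results:
  Singh vs Varga: Varga wins 14–13.
  Singh vs Ueda: Ueda wins 26–1.
  Singh vs Petrov: Petrov wins 15–12.
  Singh vs Quinn: Quinn wins 15–12.
  Singh vs Okafor: Okafor wins 26–1.
  Varga vs Ueda: Ueda wins 24–3.
  Varga vs Petrov: Petrov wins 27–0.
  Varga vs Quinn: Quinn wins 15–12.
  Varga vs Okafor: Okafor wins 26–1.
  Ueda vs Petrov: Petrov wins 15–12.
  Ueda vs Quinn: Ueda wins 24–3.
  Ueda vs Okafor: Okafor wins 14–13.
  Petrov vs Quinn: Quinn wins 15–12.
  Petrov vs Okafor: Okafor wins 26–1.
  Quinn vs Okafor: Okafor wins 15–12.
Copeland scores (wins − losses):
  Singh: 0 − 5 = -5
  Varga: 1 − 4 = -3
  Ueda: 3 − 2 = 1
  Petrov: 3 − 2 = 1
  Quinn: 3 − 2 = 1
  Okafor: 5 − 0 = 5
Okafor has the best Copeland score.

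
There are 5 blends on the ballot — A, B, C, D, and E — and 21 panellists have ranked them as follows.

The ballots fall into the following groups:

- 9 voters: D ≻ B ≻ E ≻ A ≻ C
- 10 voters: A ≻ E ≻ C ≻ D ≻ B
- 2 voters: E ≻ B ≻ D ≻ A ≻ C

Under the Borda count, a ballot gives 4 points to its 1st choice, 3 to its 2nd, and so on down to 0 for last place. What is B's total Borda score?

Borda scores:
  A: 9·1 + 10·4 + 2·1 = 51
  B: 9·3 + 10·0 + 2·3 = 33
  C: 9·0 + 10·2 + 2·0 = 20
  D: 9·4 + 10·1 + 2·2 = 50
  E: 9·2 + 10·3 + 2·4 = 56

33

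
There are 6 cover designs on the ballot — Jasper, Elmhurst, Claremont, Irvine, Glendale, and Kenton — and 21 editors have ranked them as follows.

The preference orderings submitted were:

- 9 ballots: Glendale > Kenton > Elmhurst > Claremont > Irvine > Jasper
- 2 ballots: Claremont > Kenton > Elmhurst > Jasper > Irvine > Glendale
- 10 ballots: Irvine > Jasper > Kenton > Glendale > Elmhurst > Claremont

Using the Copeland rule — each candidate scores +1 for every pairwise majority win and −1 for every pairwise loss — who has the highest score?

Kenton

Pairwise results:
  Jasper vs Elmhurst: Elmhurst wins 11–10.
  Jasper vs Claremont: Claremont wins 11–10.
  Jasper vs Irvine: Irvine wins 19–2.
  Jasper vs Glendale: Jasper wins 12–9.
  Jasper vs Kenton: Kenton wins 11–10.
  Elmhurst vs Claremont: Elmhurst wins 19–2.
  Elmhurst vs Irvine: Elmhurst wins 11–10.
  Elmhurst vs Glendale: Glendale wins 19–2.
  Elmhurst vs Kenton: Kenton wins 21–0.
  Claremont vs Irvine: Claremont wins 11–10.
  Claremont vs Glendale: Glendale wins 19–2.
  Claremont vs Kenton: Kenton wins 19–2.
  Irvine vs Glendale: Irvine wins 12–9.
  Irvine vs Kenton: Kenton wins 11–10.
  Glendale vs Kenton: Kenton wins 12–9.
Copeland scores (wins − losses):
  Jasper: 1 − 4 = -3
  Elmhurst: 3 − 2 = 1
  Claremont: 2 − 3 = -1
  Irvine: 2 − 3 = -1
  Glendale: 2 − 3 = -1
  Kenton: 5 − 0 = 5
Kenton has the best Copeland score.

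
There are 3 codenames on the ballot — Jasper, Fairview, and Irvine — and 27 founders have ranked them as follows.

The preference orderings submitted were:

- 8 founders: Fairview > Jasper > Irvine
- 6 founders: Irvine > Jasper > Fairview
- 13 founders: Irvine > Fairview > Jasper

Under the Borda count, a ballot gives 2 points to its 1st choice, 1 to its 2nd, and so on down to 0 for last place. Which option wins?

Borda scores:
  Jasper: 8·1 + 6·1 + 13·0 = 14
  Fairview: 8·2 + 6·0 + 13·1 = 29
  Irvine: 8·0 + 6·2 + 13·2 = 38
Irvine has the highest total.

Irvine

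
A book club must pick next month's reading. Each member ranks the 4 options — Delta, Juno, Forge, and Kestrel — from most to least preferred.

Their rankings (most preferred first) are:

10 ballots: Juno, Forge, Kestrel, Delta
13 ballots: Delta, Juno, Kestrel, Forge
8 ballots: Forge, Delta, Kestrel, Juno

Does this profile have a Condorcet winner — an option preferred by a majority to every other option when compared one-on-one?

Head-to-head results (31 voters total):
Delta vs Juno: Delta wins 21–10.
Delta vs Forge: Forge wins 18–13.
Delta vs Kestrel: Delta wins 21–10.
Juno vs Forge: Juno wins 23–8.
Juno vs Kestrel: Juno wins 23–8.
Forge vs Kestrel: Forge wins 18–13.
No candidate beats all others: Delta beats Juno beats Forge beats Delta, a majority cycle.

No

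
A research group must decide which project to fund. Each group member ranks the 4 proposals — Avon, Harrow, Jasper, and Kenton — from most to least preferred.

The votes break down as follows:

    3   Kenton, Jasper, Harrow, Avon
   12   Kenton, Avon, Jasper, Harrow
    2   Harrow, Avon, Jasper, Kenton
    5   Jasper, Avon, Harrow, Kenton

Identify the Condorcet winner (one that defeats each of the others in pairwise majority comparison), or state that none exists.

Head-to-head results (22 voters total):
Avon vs Harrow: Avon wins 17–5.
Avon vs Jasper: Avon wins 14–8.
Avon vs Kenton: Kenton wins 15–7.
Harrow vs Jasper: Jasper wins 20–2.
Harrow vs Kenton: Kenton wins 15–7.
Jasper vs Kenton: Kenton wins 15–7.
Kenton beats each rival — Avon (15–7), Harrow (15–7), Jasper (15–7) — so Kenton is the Condorcet winner.

Kenton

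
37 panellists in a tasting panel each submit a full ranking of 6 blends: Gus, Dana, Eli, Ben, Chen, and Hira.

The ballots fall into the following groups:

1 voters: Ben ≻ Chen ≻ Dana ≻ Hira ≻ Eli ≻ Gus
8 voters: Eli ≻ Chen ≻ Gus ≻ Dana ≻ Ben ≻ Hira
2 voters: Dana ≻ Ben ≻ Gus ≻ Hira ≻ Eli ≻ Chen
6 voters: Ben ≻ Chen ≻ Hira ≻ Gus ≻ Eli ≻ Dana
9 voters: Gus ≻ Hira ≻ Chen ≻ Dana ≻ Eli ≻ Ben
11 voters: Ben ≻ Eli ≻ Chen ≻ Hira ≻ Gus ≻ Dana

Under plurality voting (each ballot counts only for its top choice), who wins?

Ben

First-place vote totals:
  Gus: 9
  Dana: 2
  Eli: 8
  Ben: 18
  Chen: 0
  Hira: 0
Ben has the most first-place votes.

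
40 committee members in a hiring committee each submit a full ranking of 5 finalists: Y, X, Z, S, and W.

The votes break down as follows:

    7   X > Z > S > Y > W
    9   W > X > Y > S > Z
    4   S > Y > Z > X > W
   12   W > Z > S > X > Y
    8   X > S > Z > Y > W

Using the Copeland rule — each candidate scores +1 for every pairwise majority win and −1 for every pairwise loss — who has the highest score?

W

Pairwise results:
  Y vs X: X wins 36–4.
  Y vs Z: Z wins 27–13.
  Y vs S: S wins 31–9.
  Y vs W: W wins 21–19.
  X vs Z: X wins 24–16.
  X vs S: X wins 24–16.
  X vs W: W wins 21–19.
  Z vs S: S wins 21–19.
  Z vs W: W wins 21–19.
  S vs W: W wins 21–19.
Copeland scores (wins − losses):
  Y: 0 − 4 = -4
  X: 3 − 1 = 2
  Z: 1 − 3 = -2
  S: 2 − 2 = 0
  W: 4 − 0 = 4
W has the best Copeland score.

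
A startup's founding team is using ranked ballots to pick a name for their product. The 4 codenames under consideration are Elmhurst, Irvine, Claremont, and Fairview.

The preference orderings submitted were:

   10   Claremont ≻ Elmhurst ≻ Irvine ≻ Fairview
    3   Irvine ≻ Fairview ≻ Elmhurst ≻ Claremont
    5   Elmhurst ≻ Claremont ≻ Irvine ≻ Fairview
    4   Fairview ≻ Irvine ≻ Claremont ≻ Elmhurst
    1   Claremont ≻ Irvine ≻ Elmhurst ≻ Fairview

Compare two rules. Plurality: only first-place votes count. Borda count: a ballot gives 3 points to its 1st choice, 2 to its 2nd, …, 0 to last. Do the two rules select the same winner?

Plurality first-place counts: Elmhurst 5, Irvine 3, Claremont 11, Fairview 4 → Claremont.
Borda totals: Elmhurst 39, Irvine 34, Claremont 47, Fairview 18 → Claremont.
The two rules agree on Claremont.

Yes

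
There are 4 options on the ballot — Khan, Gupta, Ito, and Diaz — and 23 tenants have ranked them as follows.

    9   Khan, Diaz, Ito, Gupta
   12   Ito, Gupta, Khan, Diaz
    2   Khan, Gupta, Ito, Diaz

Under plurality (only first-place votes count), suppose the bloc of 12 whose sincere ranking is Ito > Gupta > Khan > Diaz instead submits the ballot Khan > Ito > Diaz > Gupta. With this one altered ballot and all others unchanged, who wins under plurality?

Khan

First-place totals with the altered ballot: Khan 23, Gupta 0, Ito 0, Diaz 0.
The switch changes the winner from Ito to Khan.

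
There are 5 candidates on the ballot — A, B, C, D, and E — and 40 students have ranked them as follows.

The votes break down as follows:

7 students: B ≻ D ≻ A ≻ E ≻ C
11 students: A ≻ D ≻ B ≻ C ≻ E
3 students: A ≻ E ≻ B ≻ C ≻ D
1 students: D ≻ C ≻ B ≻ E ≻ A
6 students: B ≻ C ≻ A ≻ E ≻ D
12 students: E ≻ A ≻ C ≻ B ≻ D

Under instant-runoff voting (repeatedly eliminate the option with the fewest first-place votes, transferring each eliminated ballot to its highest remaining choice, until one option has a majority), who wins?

Round 1: A 14, B 13, E 12, D 1, C 0. C has the fewest and is eliminated.
Round 2: A 14, B 13, E 12, D 1. D has the fewest and is eliminated.
Round 3: A 14, B 14, E 12. E has the fewest and is eliminated.
Round 4: A 26, B 14. A has a majority.

A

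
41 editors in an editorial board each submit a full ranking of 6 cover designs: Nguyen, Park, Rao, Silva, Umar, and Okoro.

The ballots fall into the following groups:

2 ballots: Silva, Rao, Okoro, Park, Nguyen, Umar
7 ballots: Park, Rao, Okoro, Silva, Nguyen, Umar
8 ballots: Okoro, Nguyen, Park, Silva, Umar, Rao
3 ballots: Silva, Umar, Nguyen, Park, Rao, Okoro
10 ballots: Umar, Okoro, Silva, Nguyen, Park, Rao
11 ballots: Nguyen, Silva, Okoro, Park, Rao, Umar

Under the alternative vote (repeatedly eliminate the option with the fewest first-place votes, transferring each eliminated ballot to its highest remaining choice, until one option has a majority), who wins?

Okoro

Round 1: Nguyen 11, Umar 10, Okoro 8, Park 7, Silva 5, Rao 0. Rao has the fewest and is eliminated.
Round 2: Nguyen 11, Umar 10, Okoro 8, Park 7, Silva 5. Silva has the fewest and is eliminated.
Round 3: Umar 13, Nguyen 11, Okoro 10, Park 7. Park has the fewest and is eliminated.
Round 4: Okoro 17, Umar 13, Nguyen 11. Nguyen has the fewest and is eliminated.
Round 5: Okoro 28, Umar 13. Okoro has a majority.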